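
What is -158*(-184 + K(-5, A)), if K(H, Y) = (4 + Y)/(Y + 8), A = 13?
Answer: 607826/21 ≈ 28944.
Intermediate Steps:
K(H, Y) = (4 + Y)/(8 + Y)
-158*(-184 + K(-5, A)) = -158*(-184 + (4 + 13)/(8 + 13)) = -158*(-184 + 17/21) = -158*(-3847/21) = 607826/21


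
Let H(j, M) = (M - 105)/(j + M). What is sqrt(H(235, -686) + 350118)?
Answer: sqrt(71214708059)/451 ≈ 591.71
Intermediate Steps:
H(j, M) = (-105 + M)/(M + j)
sqrt(H(235, -686) + 350118) = sqrt((-105 - 686)/(-686 + 235) + 350118) = sqrt(-791/(-451) + 350118) = sqrt(-1/451*(-791) + 350118) = sqrt(791/451 + 350118) = sqrt(157904009/451) = sqrt(71214708059)/451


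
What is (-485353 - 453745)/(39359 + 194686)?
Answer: -939098/234045 ≈ -4.0125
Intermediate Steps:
(-485353 - 453745)/(39359 + 194686) = -939098/234045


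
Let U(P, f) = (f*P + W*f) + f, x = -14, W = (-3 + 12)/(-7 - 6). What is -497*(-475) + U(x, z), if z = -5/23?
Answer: 70587315/299 ≈ 2.3608e+5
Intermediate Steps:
W = -9/13 (W = 9/(-13) = 9*(-1/13) = -9/13 ≈ -0.69231)
z = -5/23 (z = -5*1/23 = -5/23 ≈ -0.21739)
U(P, f) = 4*f/13 + P*f (U(P, f) = (f*P - 9*f/13) + f = (P*f - 9*f/13) + f = (-9*f/13 + P*f) + f = 4*f/13 + P*f)
-497*(-475) + U(x, z) = -497*(-475) + (1/13)*(-5/23)*(4 + 13*(-14)) = 236075 + (1/13)*(-5/23)*(4 - 182) = 236075 + (1/13)*(-5/23)*(-178) = 236075 + 890/299 = 70587315/299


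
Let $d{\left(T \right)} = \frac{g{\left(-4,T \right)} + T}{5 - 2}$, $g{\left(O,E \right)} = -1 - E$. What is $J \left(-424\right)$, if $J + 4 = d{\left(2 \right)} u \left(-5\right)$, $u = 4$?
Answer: $- \frac{3392}{3} \approx -1130.7$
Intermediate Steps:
$d{\left(T \right)} = - \frac{1}{3}$ ($d{\left(T \right)} = \frac{\left(-1 - T\right) + T}{5 - 2} = - \frac{1}{3}$)
$J = \frac{8}{3}$ ($J = -4 + \left(- \frac{1}{3}\right) 4 \left(-5\right) = -4 - - \frac{20}{3} = -4 + \frac{20}{3} = \frac{8}{3} \approx 2.6667$)
$J \left(-424\right) = \frac{8}{3} \left(-424\right) = - \frac{3392}{3}$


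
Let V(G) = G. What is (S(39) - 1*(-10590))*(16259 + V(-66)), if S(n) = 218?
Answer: 175013944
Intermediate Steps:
(S(39) - 1*(-10590))*(16259 + V(-66)) = (218 - 1*(-10590))*(16259 - 66) = (218 + 10590)*16193 = 10808*16193 = 175013944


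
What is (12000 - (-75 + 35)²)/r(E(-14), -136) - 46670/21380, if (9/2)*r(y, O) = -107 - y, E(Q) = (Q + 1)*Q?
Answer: -101407163/617882 ≈ -164.12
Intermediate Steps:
E(Q) = Q*(1 + Q) (E(Q) = (1 + Q)*Q = Q*(1 + Q))
r(y, O) = -214/9 - 2*y/9 (r(y, O) = 2*(-107 - y)/9 = -214/9 - 2*y/9)
(12000 - (-75 + 35)²)/r(E(-14), -136) - 46670/21380 = (12000 - (-75 + 35)²)/(-214/9 - (-28)*(1 - 14)/9) - 46670/21380 = (12000 - 1*(-40)²)/(-214/9 - (-28)*(-13)/9) - 46670*1/21380 = (12000 - 1*1600)/(-214/9 - 2/9*182) - 4667/2138 = (12000 - 1600)/(-214/9 - 364/9) - 4667/2138 = 10400/(-578/9) - 4667/2138 = 10400*(-9/578) - 4667/2138 = -46800/289 - 4667/2138 = -101407163/617882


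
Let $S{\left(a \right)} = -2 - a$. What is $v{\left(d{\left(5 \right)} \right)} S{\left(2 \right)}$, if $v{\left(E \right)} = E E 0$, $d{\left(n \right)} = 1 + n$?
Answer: $0$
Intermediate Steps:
$v{\left(E \right)} = 0$ ($v{\left(E \right)} = E^{2} \cdot 0 = 0$)
$v{\left(d{\left(5 \right)} \right)} S{\left(2 \right)} = 0 \left(-2 - 2\right) = 0 \left(-4\right) = 0$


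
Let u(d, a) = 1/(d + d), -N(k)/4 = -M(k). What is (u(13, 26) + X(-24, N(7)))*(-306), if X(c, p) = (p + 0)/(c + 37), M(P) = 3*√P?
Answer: -153/13 - 3672*√7/13 ≈ -759.09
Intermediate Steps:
N(k) = 12*√k (N(k) = -(-4)*3*√k = -(-12)*√k = 12*√k)
X(c, p) = p/(37 + c)
u(d, a) = 1/(2*d)
(u(13, 26) + X(-24, N(7)))*(-306) = ((½)/13 + (12*√7)/(37 - 24))*(-306) = ((½)*(1/13) + (12*√7)/13)*(-306) = (1/26 + (12*√7)*(1/13))*(-306) = (1/26 + 12*√7/13)*(-306) = -153/13 - 3672*√7/13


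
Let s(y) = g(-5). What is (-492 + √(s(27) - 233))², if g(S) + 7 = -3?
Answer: 241821 - 8856*I*√3 ≈ 2.4182e+5 - 15339.0*I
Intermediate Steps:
g(S) = -10 (g(S) = -7 - 3 = -10)
s(y) = -10
(-492 + √(s(27) - 233))² = (-492 + √(-10 - 233))² = (-492 + √(-243))² = (-492 + 9*I*√3)²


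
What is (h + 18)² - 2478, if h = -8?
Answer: -2378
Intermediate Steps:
(h + 18)² - 2478 = (-8 + 18)² - 2478 = 10² - 2478 = 100 - 2478 = -2378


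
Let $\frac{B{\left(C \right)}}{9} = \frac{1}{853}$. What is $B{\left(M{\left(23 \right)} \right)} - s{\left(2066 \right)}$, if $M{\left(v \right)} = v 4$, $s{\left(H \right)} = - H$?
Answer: $\frac{1762307}{853} \approx 2066.0$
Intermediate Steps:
$M{\left(v \right)} = 4 v$
$B{\left(C \right)} = \frac{9}{853}$
$B{\left(M{\left(23 \right)} \right)} - s{\left(2066 \right)} = \frac{9}{853} - \left(-1\right) 2066 = \frac{9}{853} - -2066 = \frac{9}{853} + 2066 = \frac{1762307}{853}$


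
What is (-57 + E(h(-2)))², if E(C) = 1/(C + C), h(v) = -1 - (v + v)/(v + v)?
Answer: 52441/16 ≈ 3277.6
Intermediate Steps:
h(v) = -2 (h(v) = -1 - 2*v/(2*v) = -1 - 2*v*1/(2*v) = -1 - 1*1 = -1 - 1 = -2)
E(C) = 1/(2*C)
(-57 + E(h(-2)))² = (-57 + (½)/(-2))² = (-57 + (½)*(-½))² = (-57 - ¼)² = (-229/4)² = 52441/16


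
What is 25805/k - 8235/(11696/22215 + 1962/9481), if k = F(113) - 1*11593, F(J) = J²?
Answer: -1017868839598285/90831656328 ≈ -11206.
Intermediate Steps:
k = 1176 (k = 113² - 1*11593 = 12769 - 11593 = 1176)
25805/k - 8235/(11696/22215 + 1962/9481) = 25805/1176 - 8235/(11696/22215 + 1962/9481) = 25805/1176 - 8235/154475606/210620415 = 25805/1176 - 8235*210620415/154475606 = 25805/1176 - 1734459117525/154475606 = -1017868839598285/90831656328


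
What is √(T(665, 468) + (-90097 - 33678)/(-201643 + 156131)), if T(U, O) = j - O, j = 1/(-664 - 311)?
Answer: I*√9161714981682354/4437420 ≈ 21.57*I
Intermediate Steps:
j = -1/975 (j = 1/(-975) = -1/975 ≈ -0.0010256)
T(U, O) = -1/975 - O
√(T(665, 468) + (-90097 - 33678)/(-201643 + 156131)) = √((-1/975 - 1*468) + (-90097 - 33678)/(-201643 + 156131)) = √((-1/975 - 468) - 123775/(-45512)) = √(-456301/975 - 123775*(-1/45512)) = √(-456301/975 + 123775/45512) = √(-20646490487/44374200) = I*√9161714981682354/4437420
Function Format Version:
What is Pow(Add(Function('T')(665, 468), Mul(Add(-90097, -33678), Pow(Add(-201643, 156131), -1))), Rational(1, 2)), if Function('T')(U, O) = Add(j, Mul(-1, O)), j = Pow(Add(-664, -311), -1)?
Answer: Mul(Rational(1, 4437420), I, Pow(9161714981682354, Rational(1, 2))) ≈ Mul(21.570, I)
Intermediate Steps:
j = Rational(-1, 975) (j = Pow(-975, -1) = Rational(-1, 975) ≈ -0.0010256)
Function('T')(U, O) = Add(Rational(-1, 975), Mul(-1, O))
Pow(Add(Function('T')(665, 468), Mul(Add(-90097, -33678), Pow(Add(-201643, 156131), -1))), Rational(1, 2)) = Pow(Add(Add(Rational(-1, 975), Mul(-1, 468)), Mul(Add(-90097, -33678), Pow(Add(-201643, 156131), -1))), Rational(1, 2)) = Pow(Add(Add(Rational(-1, 975), -468), Mul(-123775, Pow(-45512, -1))), Rational(1, 2)) = Pow(Add(Rational(-456301, 975), Mul(-123775, Rational(-1, 45512))), Rational(1, 2)) = Pow(Add(Rational(-456301, 975), Rational(123775, 45512)), Rational(1, 2)) = Pow(Rational(-20646490487, 44374200), Rational(1, 2)) = Mul(Rational(1, 4437420), I, Pow(9161714981682354, Rational(1, 2)))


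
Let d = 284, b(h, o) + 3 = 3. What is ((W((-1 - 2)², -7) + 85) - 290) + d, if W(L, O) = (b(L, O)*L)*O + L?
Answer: 88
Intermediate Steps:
b(h, o) = 0 (b(h, o) = -3 + 3 = 0)
W(L, O) = L (W(L, O) = (0*L)*O + L = 0*O + L = 0 + L = L)
((W((-1 - 2)², -7) + 85) - 290) + d = (((-1 - 2)² + 85) - 290) + 284 = (((-3)² + 85) - 290) + 284 = ((9 + 85) - 290) + 284 = (94 - 290) + 284 = -196 + 284 = 88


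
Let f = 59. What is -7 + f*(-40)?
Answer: -2367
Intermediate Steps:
-7 + f*(-40) = -7 + 59*(-40) = -7 - 2360 = -2367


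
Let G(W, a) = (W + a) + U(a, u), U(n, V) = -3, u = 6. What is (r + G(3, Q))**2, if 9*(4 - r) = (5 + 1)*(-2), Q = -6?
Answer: 4/9 ≈ 0.44444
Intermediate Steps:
r = 16/3 (r = 4 - (5 + 1)*(-2)/9 = 4 - 2*(-2)/3 = 4 - 1/9*(-12) = 4 + 4/3 = 16/3 ≈ 5.3333)
G(W, a) = -3 + W + a (G(W, a) = (W + a) - 3 = -3 + W + a)
(r + G(3, Q))**2 = (16/3 + (-3 + 3 - 6))**2 = (16/3 - 6)**2 = (-2/3)**2 = 4/9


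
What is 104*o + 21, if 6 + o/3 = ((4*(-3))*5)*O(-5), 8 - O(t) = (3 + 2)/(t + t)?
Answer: -160971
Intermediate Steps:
O(t) = 8 - 5/(2*t) (O(t) = 8 - (3 + 2)/(t + t) = 8 - 5/(2*t))
o = -1548 (o = -18 + 3*(((4*(-3))*5)*(8 - 5/2/(-5))) = -18 + 3*((-12*5)*(8 - 5/2*(-1/5))) = -18 + 3*(-60*(8 + 1/2)) = -18 + 3*(-60*17/2) = -18 + 3*(-510) = -18 - 1530 = -1548)
104*o + 21 = 104*(-1548) + 21 = -160992 + 21 = -160971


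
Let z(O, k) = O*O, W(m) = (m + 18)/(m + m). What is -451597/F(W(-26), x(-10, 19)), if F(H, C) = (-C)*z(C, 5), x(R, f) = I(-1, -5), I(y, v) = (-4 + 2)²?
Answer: 451597/64 ≈ 7056.2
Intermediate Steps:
I(y, v) = 4 (I(y, v) = (-2)² = 4)
x(R, f) = 4
W(m) = (18 + m)/(2*m) (W(m) = (18 + m)/((2*m)) = (18 + m)*(1/(2*m)) = (18 + m)/(2*m))
z(O, k) = O²
F(H, C) = -C³ (F(H, C) = (-C)*C² = -C³)
-451597/F(W(-26), x(-10, 19)) = -451597/((-1*4³)) = -451597/((-1*64)) = -451597/(-64) = -451597*(-1/64) = 451597/64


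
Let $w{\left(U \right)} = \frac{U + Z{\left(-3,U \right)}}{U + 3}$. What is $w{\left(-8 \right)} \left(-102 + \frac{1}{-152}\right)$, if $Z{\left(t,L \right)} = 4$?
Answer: $- \frac{3101}{38} \approx -81.605$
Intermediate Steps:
$w{\left(U \right)} = \frac{4 + U}{3 + U}$ ($w{\left(U \right)} = \frac{U + 4}{U + 3} = \frac{4 + U}{3 + U}$)
$w{\left(-8 \right)} \left(-102 + \frac{1}{-152}\right) = \frac{4 - 8}{3 - 8} \left(-102 + \frac{1}{-152}\right) = \frac{1}{-5} \left(-4\right) \left(-102 - \frac{1}{152}\right) = \left(- \frac{1}{5}\right) \left(-4\right) \left(- \frac{15505}{152}\right) = \frac{4}{5} \left(- \frac{15505}{152}\right) = - \frac{3101}{38}$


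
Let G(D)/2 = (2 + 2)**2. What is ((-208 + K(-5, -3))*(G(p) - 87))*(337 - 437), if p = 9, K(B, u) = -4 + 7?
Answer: -1127500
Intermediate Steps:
K(B, u) = 3
G(D) = 32 (G(D) = 2*(2 + 2)**2 = 2*4**2 = 2*16 = 32)
((-208 + K(-5, -3))*(G(p) - 87))*(337 - 437) = ((-208 + 3)*(32 - 87))*(337 - 437) = -205*(-55)*(-100) = 11275*(-100) = -1127500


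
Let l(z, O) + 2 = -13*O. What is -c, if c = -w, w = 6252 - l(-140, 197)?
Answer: 8815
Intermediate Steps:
l(z, O) = -2 - 13*O
w = 8815 (w = 6252 - (-2 - 13*197) = 6252 - (-2 - 2561) = 6252 - 1*(-2563) = 6252 + 2563 = 8815)
c = -8815 (c = -1*8815 = -8815)
-c = -1*(-8815) = 8815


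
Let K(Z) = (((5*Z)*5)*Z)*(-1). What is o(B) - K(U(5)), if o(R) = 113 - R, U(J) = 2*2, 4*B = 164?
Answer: 472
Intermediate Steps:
B = 41 (B = (¼)*164 = 41)
U(J) = 4
K(Z) = -25*Z² (K(Z) = ((25*Z)*Z)*(-1) = (25*Z²)*(-1) = -25*Z²)
o(B) - K(U(5)) = (113 - 1*41) - (-25)*4² = (113 - 41) - (-25)*16 = 72 - 1*(-400) = 72 + 400 = 472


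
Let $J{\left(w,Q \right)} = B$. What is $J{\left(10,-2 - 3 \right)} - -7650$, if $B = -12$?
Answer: $7638$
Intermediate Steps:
$J{\left(w,Q \right)} = -12$
$J{\left(10,-2 - 3 \right)} - -7650 = -12 - -7650 = -12 + 7650 = 7638$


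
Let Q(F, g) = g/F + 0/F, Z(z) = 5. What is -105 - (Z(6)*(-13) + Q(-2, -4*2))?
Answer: -44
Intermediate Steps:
Q(F, g) = g/F (Q(F, g) = g/F + 0 = g/F)
-105 - (Z(6)*(-13) + Q(-2, -4*2)) = -105 - (5*(-13) - 4*2/(-2)) = -105 - (-65 - 8*(-½)) = -105 - (-65 + 4) = -105 - 1*(-61) = -105 + 61 = -44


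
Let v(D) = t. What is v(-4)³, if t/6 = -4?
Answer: -13824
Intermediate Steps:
t = -24 (t = 6*(-4) = -24)
v(D) = -24
v(-4)³ = (-24)³ = -13824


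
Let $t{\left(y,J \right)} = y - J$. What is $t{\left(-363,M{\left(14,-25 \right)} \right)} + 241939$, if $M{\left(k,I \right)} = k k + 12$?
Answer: $241368$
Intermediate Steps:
$M{\left(k,I \right)} = 12 + k^{2}$ ($M{\left(k,I \right)} = k^{2} + 12 = 12 + k^{2}$)
$t{\left(-363,M{\left(14,-25 \right)} \right)} + 241939 = \left(-363 - \left(12 + 14^{2}\right)\right) + 241939 = \left(-363 - \left(12 + 196\right)\right) + 241939 = \left(-363 - 208\right) + 241939 = -571 + 241939 = 241368$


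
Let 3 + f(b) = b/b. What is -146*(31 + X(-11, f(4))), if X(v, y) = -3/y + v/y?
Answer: -5548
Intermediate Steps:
f(b) = -2 (f(b) = -3 + b/b = -3 + 1 = -2)
-146*(31 + X(-11, f(4))) = -146*(31 + (-3 - 11)/(-2)) = -146*(31 - ½*(-14)) = -146*(31 + 7) = -146*38 = -5548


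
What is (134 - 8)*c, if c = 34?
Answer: 4284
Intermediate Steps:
(134 - 8)*c = (134 - 8)*34 = 126*34 = 4284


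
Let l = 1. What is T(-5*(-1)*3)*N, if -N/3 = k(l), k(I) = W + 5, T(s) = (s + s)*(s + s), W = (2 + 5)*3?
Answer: -70200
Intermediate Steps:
W = 21 (W = 7*3 = 21)
T(s) = 4*s² (T(s) = (2*s)*(2*s) = 4*s²)
k(I) = 26 (k(I) = 21 + 5 = 26)
N = -78 (N = -3*26 = -78)
T(-5*(-1)*3)*N = (4*(-5*(-1)*3)²)*(-78) = (4*(5*3)²)*(-78) = (4*15²)*(-78) = (4*225)*(-78) = 900*(-78) = -70200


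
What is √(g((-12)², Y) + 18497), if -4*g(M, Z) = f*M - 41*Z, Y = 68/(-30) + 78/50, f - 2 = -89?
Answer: √19459581/30 ≈ 147.04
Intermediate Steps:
f = -87 (f = 2 - 89 = -87)
Y = -53/75 (Y = 68*(-1/30) + 78*(1/50) = -34/15 + 39/25 = -53/75 ≈ -0.70667)
g(M, Z) = 41*Z/4 + 87*M/4 (g(M, Z) = -(-87*M - 41*Z)/4 = 41*Z/4 + 87*M/4)
√(g((-12)², Y) + 18497) = √(((41/4)*(-53/75) + (87/4)*(-12)²) + 18497) = √((-2173/300 + (87/4)*144) + 18497) = √((-2173/300 + 3132) + 18497) = √(937427/300 + 18497) = √(6486527/300) = √19459581/30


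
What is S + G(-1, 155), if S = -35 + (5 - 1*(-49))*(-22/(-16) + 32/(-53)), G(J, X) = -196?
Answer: -40143/212 ≈ -189.35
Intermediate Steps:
S = 1409/212 (S = -35 + (5 + 49)*(-22*(-1/16) + 32*(-1/53)) = -35 + 54*(11/8 - 32/53) = -35 + 54*(327/424) = -35 + 8829/212 = 1409/212 ≈ 6.6462)
S + G(-1, 155) = 1409/212 - 196 = -40143/212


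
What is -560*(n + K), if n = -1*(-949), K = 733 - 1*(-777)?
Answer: -1377040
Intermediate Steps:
K = 1510 (K = 733 + 777 = 1510)
n = 949
-560*(n + K) = -560*(949 + 1510) = -560*2459 = -1377040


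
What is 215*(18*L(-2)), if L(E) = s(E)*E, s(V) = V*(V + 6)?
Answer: 61920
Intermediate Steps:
s(V) = V*(6 + V)
L(E) = E²*(6 + E) (L(E) = (E*(6 + E))*E = E²*(6 + E))
215*(18*L(-2)) = 215*(18*((-2)²*(6 - 2))) = 215*(18*(4*4)) = 215*(18*16) = 215*288 = 61920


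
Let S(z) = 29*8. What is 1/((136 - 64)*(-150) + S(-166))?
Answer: -1/10568 ≈ -9.4625e-5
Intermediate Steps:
S(z) = 232
1/((136 - 64)*(-150) + S(-166)) = 1/((136 - 64)*(-150) + 232) = 1/(72*(-150) + 232) = 1/(-10800 + 232) = 1/(-10568) = -1/10568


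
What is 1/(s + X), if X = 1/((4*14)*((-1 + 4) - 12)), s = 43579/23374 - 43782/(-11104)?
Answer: 4087832112/23731260745 ≈ 0.17226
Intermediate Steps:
s = 376815421/64886224 (s = 43579*(1/23374) - 43782*(-1/11104) = 43579/23374 + 21891/5552 = 376815421/64886224 ≈ 5.8073)
X = -1/504 (X = 1/(56*(3 - 12)) = 1/(56*(-9)) = 1/(-504) = -1/504 ≈ -0.0019841)
1/(s + X) = 1/(376815421/64886224 - 1/504) = 1/(23731260745/4087832112) = 4087832112/23731260745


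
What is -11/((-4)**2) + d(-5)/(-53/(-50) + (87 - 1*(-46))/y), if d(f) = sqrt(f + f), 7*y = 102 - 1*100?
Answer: -11/16 + 25*I*sqrt(10)/11664 ≈ -0.6875 + 0.0067779*I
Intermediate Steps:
y = 2/7 (y = (102 - 1*100)/7 = (102 - 100)/7 = (1/7)*2 = 2/7 ≈ 0.28571)
d(f) = sqrt(2)*sqrt(f) (d(f) = sqrt(2*f) = sqrt(2)*sqrt(f))
-11/((-4)**2) + d(-5)/(-53/(-50) + (87 - 1*(-46))/y) = -11/((-4)**2) + (sqrt(2)*sqrt(-5))/(-53/(-50) + (87 - 1*(-46))/(2/7)) = -11/16 + (sqrt(2)*(I*sqrt(5)))/(-53*(-1/50) + (87 + 46)*(7/2)) = -11*1/16 + (I*sqrt(10))/(53/50 + 133*(7/2)) = -11/16 + (I*sqrt(10))/(53/50 + 931/2) = -11/16 + (I*sqrt(10))/(11664/25) = -11/16 + (I*sqrt(10))*(25/11664) = -11/16 + 25*I*sqrt(10)/11664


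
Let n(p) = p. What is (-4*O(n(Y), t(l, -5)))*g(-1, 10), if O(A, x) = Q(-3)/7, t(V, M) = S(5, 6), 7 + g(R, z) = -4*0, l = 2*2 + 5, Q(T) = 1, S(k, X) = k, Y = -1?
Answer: 4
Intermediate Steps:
l = 9 (l = 4 + 5 = 9)
g(R, z) = -7 (g(R, z) = -7 - 4*0 = -7 + 0 = -7)
t(V, M) = 5
O(A, x) = ⅐ (O(A, x) = 1/7 = 1*(⅐) = ⅐)
(-4*O(n(Y), t(l, -5)))*g(-1, 10) = -4*⅐*(-7) = -4/7*(-7) = 4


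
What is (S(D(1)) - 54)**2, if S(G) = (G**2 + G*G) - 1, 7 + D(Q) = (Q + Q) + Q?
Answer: 529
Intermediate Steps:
D(Q) = -7 + 3*Q (D(Q) = -7 + ((Q + Q) + Q) = -7 + (2*Q + Q) = -7 + 3*Q)
S(G) = -1 + 2*G**2 (S(G) = (G**2 + G**2) - 1 = 2*G**2 - 1 = -1 + 2*G**2)
(S(D(1)) - 54)**2 = ((-1 + 2*(-7 + 3*1)**2) - 54)**2 = ((-1 + 2*(-7 + 3)**2) - 54)**2 = ((-1 + 2*(-4)**2) - 54)**2 = ((-1 + 2*16) - 54)**2 = ((-1 + 32) - 54)**2 = (31 - 54)**2 = (-23)**2 = 529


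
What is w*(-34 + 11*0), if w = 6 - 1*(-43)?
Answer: -1666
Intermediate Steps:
w = 49 (w = 6 + 43 = 49)
w*(-34 + 11*0) = 49*(-34 + 11*0) = 49*(-34 + 0) = 49*(-34) = -1666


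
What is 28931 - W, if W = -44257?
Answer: 73188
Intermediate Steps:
28931 - W = 28931 - 1*(-44257) = 28931 + 44257 = 73188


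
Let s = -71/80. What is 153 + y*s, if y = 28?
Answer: 2563/20 ≈ 128.15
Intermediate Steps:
s = -71/80 (s = -71*1/80 = -71/80 ≈ -0.88750)
153 + y*s = 153 + 28*(-71/80) = 153 - 497/20 = 2563/20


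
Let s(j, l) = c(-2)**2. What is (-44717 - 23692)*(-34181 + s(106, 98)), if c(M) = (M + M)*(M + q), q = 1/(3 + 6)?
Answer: 21009445237/9 ≈ 2.3344e+9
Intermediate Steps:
q = 1/9 ≈ 0.11111
c(M) = 2*M*(1/9 + M) (c(M) = (M + M)*(M + 1/9) = (2*M)*(1/9 + M) = 2*M*(1/9 + M))
s(j, l) = 4624/81 (s(j, l) = ((2/9)*(-2)*(1 + 9*(-2)))**2 = ((2/9)*(-2)*(1 - 18))**2 = ((2/9)*(-2)*(-17))**2 = (68/9)**2 = 4624/81)
(-44717 - 23692)*(-34181 + s(106, 98)) = (-44717 - 23692)*(-34181 + 4624/81) = -68409*(-2764037/81) = 21009445237/9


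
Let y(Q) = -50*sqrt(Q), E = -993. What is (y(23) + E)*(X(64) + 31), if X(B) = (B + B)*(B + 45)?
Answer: -13885119 - 699150*sqrt(23) ≈ -1.7238e+7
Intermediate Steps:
X(B) = 2*B*(45 + B) (X(B) = (2*B)*(45 + B) = 2*B*(45 + B))
(y(23) + E)*(X(64) + 31) = (-50*sqrt(23) - 993)*(2*64*(45 + 64) + 31) = (-993 - 50*sqrt(23))*(2*64*109 + 31) = (-993 - 50*sqrt(23))*(13952 + 31) = (-993 - 50*sqrt(23))*13983 = -13885119 - 699150*sqrt(23)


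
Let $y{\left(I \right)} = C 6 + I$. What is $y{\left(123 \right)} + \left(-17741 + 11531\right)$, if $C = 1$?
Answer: $-6081$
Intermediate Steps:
$y{\left(I \right)} = 6 + I$ ($y{\left(I \right)} = 1 \cdot 6 + I = 6 + I$)
$y{\left(123 \right)} + \left(-17741 + 11531\right) = \left(6 + 123\right) + \left(-17741 + 11531\right) = 129 - 6210 = -6081$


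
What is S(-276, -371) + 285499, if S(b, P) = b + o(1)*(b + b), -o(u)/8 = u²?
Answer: 289639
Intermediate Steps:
o(u) = -8*u²
S(b, P) = -15*b (S(b, P) = b + (-8*1²)*(b + b) = b + (-8*1)*(2*b) = b - 16*b = -15*b)
S(-276, -371) + 285499 = -15*(-276) + 285499 = 4140 + 285499 = 289639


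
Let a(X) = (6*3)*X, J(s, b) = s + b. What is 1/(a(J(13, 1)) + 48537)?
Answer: 1/48789 ≈ 2.0496e-5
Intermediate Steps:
J(s, b) = b + s
a(X) = 18*X
1/(a(J(13, 1)) + 48537) = 1/(18*(1 + 13) + 48537) = 1/(18*14 + 48537) = 1/(252 + 48537) = 1/48789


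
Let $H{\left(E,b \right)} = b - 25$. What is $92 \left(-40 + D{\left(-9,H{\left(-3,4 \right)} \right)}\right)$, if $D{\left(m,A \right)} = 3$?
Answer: $-3404$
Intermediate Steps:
$H{\left(E,b \right)} = -25 + b$ ($H{\left(E,b \right)} = b - 25 = -25 + b$)
$92 \left(-40 + D{\left(-9,H{\left(-3,4 \right)} \right)}\right) = 92 \left(-40 + 3\right) = 92 \left(-37\right) = -3404$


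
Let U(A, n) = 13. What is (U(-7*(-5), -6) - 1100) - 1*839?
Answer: -1926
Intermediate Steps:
(U(-7*(-5), -6) - 1100) - 1*839 = (13 - 1100) - 1*839 = -1087 - 839 = -1926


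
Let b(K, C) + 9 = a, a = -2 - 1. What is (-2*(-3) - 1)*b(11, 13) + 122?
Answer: 62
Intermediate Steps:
a = -3
b(K, C) = -12 (b(K, C) = -9 - 3 = -12)
(-2*(-3) - 1)*b(11, 13) + 122 = (-2*(-3) - 1)*(-12) + 122 = (6 - 1)*(-12) + 122 = 5*(-12) + 122 = -60 + 122 = 62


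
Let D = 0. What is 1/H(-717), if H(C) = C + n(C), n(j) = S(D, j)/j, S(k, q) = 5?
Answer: -717/514094 ≈ -0.0013947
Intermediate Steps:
n(j) = 5/j
H(C) = C + 5/C
1/H(-717) = 1/(-717 + 5/(-717)) = 1/(-717 + 5*(-1/717)) = 1/(-717 - 5/717) = 1/(-514094/717) = -717/514094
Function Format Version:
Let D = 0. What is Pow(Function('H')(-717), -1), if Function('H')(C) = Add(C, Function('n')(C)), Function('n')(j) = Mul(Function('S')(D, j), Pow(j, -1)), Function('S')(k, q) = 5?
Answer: Rational(-717, 514094) ≈ -0.0013947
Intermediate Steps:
Function('n')(j) = Mul(5, Pow(j, -1))
Function('H')(C) = Add(C, Mul(5, Pow(C, -1)))
Pow(Function('H')(-717), -1) = Pow(Add(-717, Mul(5, Pow(-717, -1))), -1) = Pow(Add(-717, Mul(5, Rational(-1, 717))), -1) = Pow(Add(-717, Rational(-5, 717)), -1) = Pow(Rational(-514094, 717), -1) = Rational(-717, 514094)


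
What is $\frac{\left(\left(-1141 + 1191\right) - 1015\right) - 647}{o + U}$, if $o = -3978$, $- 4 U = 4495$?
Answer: $\frac{6448}{20407} \approx 0.31597$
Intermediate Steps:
$U = - \frac{4495}{4}$ ($U = \left(- \frac{1}{4}\right) 4495 = - \frac{4495}{4} \approx -1123.8$)
$\frac{\left(\left(-1141 + 1191\right) - 1015\right) - 647}{o + U} = \frac{\left(\left(-1141 + 1191\right) - 1015\right) - 647}{-3978 - \frac{4495}{4}} = \frac{\left(50 - 1015\right) - 647}{- \frac{20407}{4}} = \left(-965 - 647\right) \left(- \frac{4}{20407}\right) = \left(-1612\right) \left(- \frac{4}{20407}\right) = \frac{6448}{20407}$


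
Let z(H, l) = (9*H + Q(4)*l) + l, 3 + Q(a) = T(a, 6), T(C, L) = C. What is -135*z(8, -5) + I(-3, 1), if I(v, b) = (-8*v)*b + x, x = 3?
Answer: -8343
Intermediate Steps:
Q(a) = -3 + a
I(v, b) = 3 - 8*b*v (I(v, b) = (-8*v)*b + 3 = -8*b*v + 3 = 3 - 8*b*v)
z(H, l) = 2*l + 9*H (z(H, l) = (9*H + (-3 + 4)*l) + l = (9*H + 1*l) + l = (9*H + l) + l = (l + 9*H) + l = 2*l + 9*H)
-135*z(8, -5) + I(-3, 1) = -135*(2*(-5) + 9*8) + (3 - 8*1*(-3)) = -135*(-10 + 72) + (3 + 24) = -135*62 + 27 = -8370 + 27 = -8343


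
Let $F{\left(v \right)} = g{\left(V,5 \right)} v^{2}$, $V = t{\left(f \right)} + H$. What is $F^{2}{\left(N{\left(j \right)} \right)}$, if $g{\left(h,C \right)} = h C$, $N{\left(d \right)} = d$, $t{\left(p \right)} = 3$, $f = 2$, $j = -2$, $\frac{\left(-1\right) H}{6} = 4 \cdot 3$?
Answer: $1904400$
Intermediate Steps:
$H = -72$ ($H = - 6 \cdot 4 \cdot 3 = \left(-6\right) 12 = -72$)
$V = -69$ ($V = 3 - 72 = -69$)
$g{\left(h,C \right)} = C h$
$F{\left(v \right)} = - 345 v^{2}$ ($F{\left(v \right)} = 5 \left(-69\right) v^{2} = - 345 v^{2}$)
$F^{2}{\left(N{\left(j \right)} \right)} = \left(- 345 \left(-2\right)^{2}\right)^{2} = \left(\left(-345\right) 4\right)^{2} = \left(-1380\right)^{2} = 1904400$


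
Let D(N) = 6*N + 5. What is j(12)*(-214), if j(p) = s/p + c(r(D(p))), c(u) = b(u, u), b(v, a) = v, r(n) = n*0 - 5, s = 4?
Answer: 2996/3 ≈ 998.67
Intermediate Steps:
D(N) = 5 + 6*N
r(n) = -5 (r(n) = 0 - 5 = -5)
c(u) = u
j(p) = -5 + 4/p (j(p) = 4/p - 5 = -5 + 4/p)
j(12)*(-214) = (-5 + 4/12)*(-214) = (-5 + 4*(1/12))*(-214) = (-5 + ⅓)*(-214) = -14/3*(-214) = 2996/3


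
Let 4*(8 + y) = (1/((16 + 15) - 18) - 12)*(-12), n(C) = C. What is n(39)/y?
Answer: 507/361 ≈ 1.4044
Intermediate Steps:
y = 361/13 (y = -8 + ((1/((16 + 15) - 18) - 12)*(-12))/4 = -8 + ((1/(31 - 18) - 12)*(-12))/4 = -8 + ((1/13 - 12)*(-12))/4 = -8 + (-155/13*(-12))/4 = -8 + (¼)*(1860/13) = -8 + 465/13 = 361/13 ≈ 27.769)
n(39)/y = 39/(361/13) = 39*(13/361) = 507/361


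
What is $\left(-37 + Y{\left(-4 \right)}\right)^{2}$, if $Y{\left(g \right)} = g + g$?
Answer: $2025$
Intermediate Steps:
$Y{\left(g \right)} = 2 g$
$\left(-37 + Y{\left(-4 \right)}\right)^{2} = \left(-37 + 2 \left(-4\right)\right)^{2} = \left(-37 - 8\right)^{2} = \left(-45\right)^{2} = 2025$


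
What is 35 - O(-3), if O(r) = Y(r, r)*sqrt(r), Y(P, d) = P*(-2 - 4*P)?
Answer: 35 + 30*I*sqrt(3) ≈ 35.0 + 51.962*I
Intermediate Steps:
O(r) = -2*r**(3/2)*(1 + 2*r) (O(r) = (-2*r*(1 + 2*r))*sqrt(r) = -2*r**(3/2)*(1 + 2*r))
35 - O(-3) = 35 - (-3)**(3/2)*(-2 - 4*(-3)) = 35 - (-3*I*sqrt(3))*(-2 + 12) = 35 - (-3*I*sqrt(3))*10 = 35 - (-30)*I*sqrt(3) = 35 + 30*I*sqrt(3)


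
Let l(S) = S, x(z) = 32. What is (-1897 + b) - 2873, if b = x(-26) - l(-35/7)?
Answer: -4733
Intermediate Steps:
b = 37 (b = 32 - (-35)/7 = 32 - 1*(-5) = 32 + 5 = 37)
(-1897 + b) - 2873 = (-1897 + 37) - 2873 = -1860 - 2873 = -4733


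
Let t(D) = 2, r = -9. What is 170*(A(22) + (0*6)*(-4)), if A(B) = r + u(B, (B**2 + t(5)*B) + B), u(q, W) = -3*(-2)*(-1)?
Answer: -2550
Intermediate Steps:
u(q, W) = -6 (u(q, W) = 6*(-1) = -6)
A(B) = -15 (A(B) = -9 - 6 = -15)
170*(A(22) + (0*6)*(-4)) = 170*(-15 + (0*6)*(-4)) = 170*(-15 + 0*(-4)) = 170*(-15 + 0) = 170*(-15) = -2550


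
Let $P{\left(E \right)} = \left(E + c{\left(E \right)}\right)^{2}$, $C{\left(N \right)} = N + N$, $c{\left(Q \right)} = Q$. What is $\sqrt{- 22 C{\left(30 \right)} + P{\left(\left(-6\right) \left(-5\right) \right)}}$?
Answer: $2 \sqrt{570} \approx 47.749$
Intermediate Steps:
$C{\left(N \right)} = 2 N$
$P{\left(E \right)} = 4 E^{2}$ ($P{\left(E \right)} = \left(E + E\right)^{2} = \left(2 E\right)^{2} = 4 E^{2}$)
$\sqrt{- 22 C{\left(30 \right)} + P{\left(\left(-6\right) \left(-5\right) \right)}} = \sqrt{- 22 \cdot 2 \cdot 30 + 4 \left(\left(-6\right) \left(-5\right)\right)^{2}} = \sqrt{\left(-22\right) 60 + 4 \cdot 30^{2}} = \sqrt{-1320 + 4 \cdot 900} = \sqrt{-1320 + 3600} = \sqrt{2280} = 2 \sqrt{570}$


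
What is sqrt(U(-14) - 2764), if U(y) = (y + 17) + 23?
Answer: 37*I*sqrt(2) ≈ 52.326*I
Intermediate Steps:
U(y) = 40 + y (U(y) = (17 + y) + 23 = 40 + y)
sqrt(U(-14) - 2764) = sqrt((40 - 14) - 2764) = sqrt(26 - 2764) = sqrt(-2738) = 37*I*sqrt(2)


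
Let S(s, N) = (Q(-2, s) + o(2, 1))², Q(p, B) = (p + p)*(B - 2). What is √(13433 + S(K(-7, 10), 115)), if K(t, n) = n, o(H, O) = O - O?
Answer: √14457 ≈ 120.24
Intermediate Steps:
o(H, O) = 0
Q(p, B) = 2*p*(-2 + B) (Q(p, B) = (2*p)*(-2 + B) = 2*p*(-2 + B))
S(s, N) = (8 - 4*s)² (S(s, N) = (2*(-2)*(-2 + s) + 0)² = ((8 - 4*s) + 0)² = (8 - 4*s)²)
√(13433 + S(K(-7, 10), 115)) = √(13433 + 16*(-2 + 10)²) = √(13433 + 16*8²) = √(13433 + 16*64) = √(13433 + 1024) = √14457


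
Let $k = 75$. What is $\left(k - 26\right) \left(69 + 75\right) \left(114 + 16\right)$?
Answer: $917280$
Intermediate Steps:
$\left(k - 26\right) \left(69 + 75\right) \left(114 + 16\right) = \left(75 - 26\right) \left(69 + 75\right) \left(114 + 16\right) = 49 \cdot 144 \cdot 130 = 7056 \cdot 130 = 917280$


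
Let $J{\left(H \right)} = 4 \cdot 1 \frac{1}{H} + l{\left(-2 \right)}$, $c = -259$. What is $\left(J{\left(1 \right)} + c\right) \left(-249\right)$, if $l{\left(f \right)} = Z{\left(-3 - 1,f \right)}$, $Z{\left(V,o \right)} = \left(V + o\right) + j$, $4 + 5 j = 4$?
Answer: $64989$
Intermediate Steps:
$j = 0$ ($j = - \frac{4}{5} + \frac{1}{5} \cdot 4 = - \frac{4}{5} + \frac{4}{5} = 0$)
$Z{\left(V,o \right)} = V + o$ ($Z{\left(V,o \right)} = \left(V + o\right) + 0 = V + o$)
$l{\left(f \right)} = -4 + f$ ($l{\left(f \right)} = \left(-3 - 1\right) + f = -4 + f$)
$J{\left(H \right)} = -6 + \frac{4}{H}$ ($J{\left(H \right)} = 4 \cdot 1 \frac{1}{H} - 6 = \frac{4}{H} - 6 = -6 + \frac{4}{H}$)
$\left(J{\left(1 \right)} + c\right) \left(-249\right) = \left(\left(-6 + \frac{4}{1}\right) - 259\right) \left(-249\right) = \left(\left(-6 + 4 \cdot 1\right) - 259\right) \left(-249\right) = \left(\left(-6 + 4\right) - 259\right) \left(-249\right) = \left(-2 - 259\right) \left(-249\right) = \left(-261\right) \left(-249\right) = 64989$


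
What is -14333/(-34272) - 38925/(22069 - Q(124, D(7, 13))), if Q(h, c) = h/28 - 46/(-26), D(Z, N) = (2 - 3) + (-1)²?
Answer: -18524168501/13761681696 ≈ -1.3461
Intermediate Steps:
D(Z, N) = 0 (D(Z, N) = -1 + 1 = 0)
Q(h, c) = 23/13 + h/28 (Q(h, c) = h*(1/28) - 46*(-1/26) = h/28 + 23/13 = 23/13 + h/28)
-14333/(-34272) - 38925/(22069 - Q(124, D(7, 13))) = -14333/(-34272) - 38925/(22069 - (23/13 + (1/28)*124)) = -14333*(-1/34272) - 38925/(22069 - (23/13 + 31/7)) = 14333/34272 - 38925/(22069 - 1*564/91) = 14333/34272 - 38925/(22069 - 564/91) = 14333/34272 - 38925/2007715/91 = 14333/34272 - 38925*91/2007715 = 14333/34272 - 708435/401543 = -18524168501/13761681696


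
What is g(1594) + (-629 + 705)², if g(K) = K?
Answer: 7370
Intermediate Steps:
g(1594) + (-629 + 705)² = 1594 + (-629 + 705)² = 1594 + 76² = 1594 + 5776 = 7370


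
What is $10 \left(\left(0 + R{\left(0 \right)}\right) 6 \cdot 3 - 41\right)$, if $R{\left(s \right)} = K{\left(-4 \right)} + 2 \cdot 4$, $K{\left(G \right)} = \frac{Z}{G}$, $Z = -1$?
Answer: $1075$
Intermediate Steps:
$K{\left(G \right)} = - \frac{1}{G}$
$R{\left(s \right)} = \frac{33}{4}$ ($R{\left(s \right)} = - \frac{1}{-4} + 2 \cdot 4 = \left(-1\right) \left(- \frac{1}{4}\right) + 8 = \frac{1}{4} + 8 = \frac{33}{4}$)
$10 \left(\left(0 + R{\left(0 \right)}\right) 6 \cdot 3 - 41\right) = 10 \left(\left(0 + \frac{33}{4}\right) 6 \cdot 3 - 41\right) = 10 \left(\frac{33}{4} \cdot 6 \cdot 3 - 41\right) = 10 \left(\frac{99}{2} \cdot 3 - 41\right) = 10 \left(\frac{297}{2} - 41\right) = 10 \cdot \frac{215}{2} = 1075$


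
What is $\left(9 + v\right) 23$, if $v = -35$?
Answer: $-598$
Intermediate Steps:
$\left(9 + v\right) 23 = \left(9 - 35\right) 23 = \left(-26\right) 23 = -598$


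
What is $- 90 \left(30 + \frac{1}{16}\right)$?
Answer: $- \frac{21645}{8} \approx -2705.6$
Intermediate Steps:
$- 90 \left(30 + \frac{1}{16}\right) = \left(-90\right) \frac{481}{16} = - \frac{21645}{8}$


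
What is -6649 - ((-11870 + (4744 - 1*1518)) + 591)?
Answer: 1404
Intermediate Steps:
-6649 - ((-11870 + (4744 - 1*1518)) + 591) = -6649 - ((-11870 + (4744 - 1518)) + 591) = -6649 - ((-11870 + 3226) + 591) = -6649 - (-8644 + 591) = -6649 - 1*(-8053) = -6649 + 8053 = 1404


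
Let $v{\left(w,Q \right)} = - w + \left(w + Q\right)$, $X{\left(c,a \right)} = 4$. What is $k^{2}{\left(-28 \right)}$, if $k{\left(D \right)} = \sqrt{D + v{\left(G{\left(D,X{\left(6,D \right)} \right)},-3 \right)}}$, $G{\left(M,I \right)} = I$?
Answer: $-31$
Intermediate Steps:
$v{\left(w,Q \right)} = Q$ ($v{\left(w,Q \right)} = - w + \left(Q + w\right) = Q$)
$k{\left(D \right)} = \sqrt{-3 + D}$ ($k{\left(D \right)} = \sqrt{D - 3} = \sqrt{-3 + D}$)
$k^{2}{\left(-28 \right)} = \left(\sqrt{-3 - 28}\right)^{2} = \left(\sqrt{-31}\right)^{2} = \left(i \sqrt{31}\right)^{2} = -31$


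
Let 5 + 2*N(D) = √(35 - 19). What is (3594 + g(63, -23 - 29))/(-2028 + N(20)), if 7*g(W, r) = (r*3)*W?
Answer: -4380/4057 ≈ -1.0796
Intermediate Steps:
g(W, r) = 3*W*r/7 (g(W, r) = ((r*3)*W)/7 = ((3*r)*W)/7 = (3*W*r)/7 = 3*W*r/7)
N(D) = -½ (N(D) = -5/2 + √(35 - 19)/2 = -5/2 + √16/2 = -5/2 + (½)*4 = -5/2 + 2 = -½)
(3594 + g(63, -23 - 29))/(-2028 + N(20)) = (3594 + (3/7)*63*(-23 - 29))/(-2028 - ½) = (3594 + (3/7)*63*(-52))/(-4057/2) = (3594 - 1404)*(-2/4057) = 2190*(-2/4057) = -4380/4057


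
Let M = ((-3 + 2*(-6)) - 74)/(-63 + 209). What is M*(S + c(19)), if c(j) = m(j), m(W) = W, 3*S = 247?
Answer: -13528/219 ≈ -61.772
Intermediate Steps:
S = 247/3 (S = (1/3)*247 = 247/3 ≈ 82.333)
c(j) = j
M = -89/146 (M = ((-3 - 12) - 74)/146 = (-15 - 74)*(1/146) = -89*1/146 = -89/146 ≈ -0.60959)
M*(S + c(19)) = -89*(247/3 + 19)/146 = -89/146*304/3 = -13528/219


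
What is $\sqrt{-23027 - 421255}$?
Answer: $i \sqrt{444282} \approx 666.54 i$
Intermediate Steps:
$\sqrt{-23027 - 421255} = \sqrt{-444282} = i \sqrt{444282}$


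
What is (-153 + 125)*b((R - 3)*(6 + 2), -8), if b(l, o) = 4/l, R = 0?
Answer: 14/3 ≈ 4.6667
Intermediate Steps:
(-153 + 125)*b((R - 3)*(6 + 2), -8) = (-153 + 125)*(4/(((0 - 3)*(6 + 2)))) = -112/((-3*8)) = -112/(-24) = -112*(-1)/24 = -28*(-⅙) = 14/3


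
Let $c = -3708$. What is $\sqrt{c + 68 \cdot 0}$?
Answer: $6 i \sqrt{103} \approx 60.893 i$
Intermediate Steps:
$\sqrt{c + 68 \cdot 0} = \sqrt{-3708 + 68 \cdot 0} = \sqrt{-3708 + 0} = \sqrt{-3708} = 6 i \sqrt{103}$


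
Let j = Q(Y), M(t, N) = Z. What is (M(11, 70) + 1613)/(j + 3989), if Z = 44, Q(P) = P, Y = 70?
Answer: 1657/4059 ≈ 0.40823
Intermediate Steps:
M(t, N) = 44
j = 70
(M(11, 70) + 1613)/(j + 3989) = (44 + 1613)/(70 + 3989) = 1657/4059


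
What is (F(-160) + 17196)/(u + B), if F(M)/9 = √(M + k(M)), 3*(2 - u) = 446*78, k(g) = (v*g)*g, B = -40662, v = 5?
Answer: -4299/13064 - 9*√7990/13064 ≈ -0.39065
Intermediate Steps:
k(g) = 5*g² (k(g) = (5*g)*g = 5*g²)
u = -11594 (u = 2 - 446*78/3 = 2 - ⅓*34788 = 2 - 11596 = -11594)
F(M) = 9*√(M + 5*M²)
(F(-160) + 17196)/(u + B) = (9*√(-160*(1 + 5*(-160))) + 17196)/(-11594 - 40662) = (9*√(-160*(1 - 800)) + 17196)/(-52256) = (9*√(-160*(-799)) + 17196)*(-1/52256) = (9*√127840 + 17196)*(-1/52256) = (9*(4*√7990) + 17196)*(-1/52256) = (36*√7990 + 17196)*(-1/52256) = (17196 + 36*√7990)*(-1/52256) = -4299/13064 - 9*√7990/13064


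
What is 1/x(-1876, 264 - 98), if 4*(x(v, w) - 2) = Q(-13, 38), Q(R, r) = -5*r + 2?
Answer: -1/45 ≈ -0.022222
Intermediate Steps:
Q(R, r) = 2 - 5*r
x(v, w) = -45 (x(v, w) = 2 + (2 - 5*38)/4 = 2 + (2 - 190)/4 = 2 + (¼)*(-188) = 2 - 47 = -45)
1/x(-1876, 264 - 98) = 1/(-45) = -1/45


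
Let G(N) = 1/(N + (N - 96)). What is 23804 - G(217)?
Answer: 8045751/338 ≈ 23804.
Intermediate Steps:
G(N) = 1/(-96 + 2*N) (G(N) = 1/(N + (-96 + N)) = 1/(-96 + 2*N))
23804 - G(217) = 23804 - 1/(2*(-48 + 217)) = 23804 - 1/(2*169) = 23804 - 1*1/338 = 23804 - 1/338 = 8045751/338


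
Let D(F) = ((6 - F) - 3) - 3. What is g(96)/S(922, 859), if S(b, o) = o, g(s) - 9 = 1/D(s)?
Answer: 863/82464 ≈ 0.010465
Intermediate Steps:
D(F) = -F (D(F) = (3 - F) - 3 = -F)
g(s) = 9 - 1/s (g(s) = 9 + 1/(-s) = 9 - 1/s)
g(96)/S(922, 859) = (9 - 1/96)/859 = (9 - 1*1/96)*(1/859) = (9 - 1/96)*(1/859) = (863/96)*(1/859) = 863/82464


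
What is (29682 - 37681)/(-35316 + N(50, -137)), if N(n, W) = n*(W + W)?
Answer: 7999/49016 ≈ 0.16319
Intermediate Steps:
N(n, W) = 2*W*n (N(n, W) = n*(2*W) = 2*W*n)
(29682 - 37681)/(-35316 + N(50, -137)) = (29682 - 37681)/(-35316 + 2*(-137)*50) = -7999/(-35316 - 13700) = -7999/(-49016) = -7999*(-1/49016) = 7999/49016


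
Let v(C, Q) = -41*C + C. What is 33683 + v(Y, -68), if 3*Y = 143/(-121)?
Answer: 1112059/33 ≈ 33699.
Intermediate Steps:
Y = -13/33 (Y = (143/(-121))/3 = (143*(-1/121))/3 = (⅓)*(-13/11) = -13/33 ≈ -0.39394)
v(C, Q) = -40*C
33683 + v(Y, -68) = 33683 - 40*(-13/33) = 33683 + 520/33 = 1112059/33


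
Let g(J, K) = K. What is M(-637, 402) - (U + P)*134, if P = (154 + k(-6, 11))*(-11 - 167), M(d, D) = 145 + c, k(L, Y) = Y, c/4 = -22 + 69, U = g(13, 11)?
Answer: 3934439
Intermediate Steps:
U = 11
c = 188 (c = 4*(-22 + 69) = 4*47 = 188)
M(d, D) = 333 (M(d, D) = 145 + 188 = 333)
P = -29370 (P = (154 + 11)*(-11 - 167) = 165*(-178) = -29370)
M(-637, 402) - (U + P)*134 = 333 - (11 - 29370)*134 = 333 - (-29359)*134 = 333 - 1*(-3934106) = 333 + 3934106 = 3934439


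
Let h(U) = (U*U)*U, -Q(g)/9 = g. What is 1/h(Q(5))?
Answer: -1/91125 ≈ -1.0974e-5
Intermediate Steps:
Q(g) = -9*g
h(U) = U³ (h(U) = U²*U = U³)
1/h(Q(5)) = 1/((-9*5)³) = 1/((-45)³) = 1/(-91125) = -1/91125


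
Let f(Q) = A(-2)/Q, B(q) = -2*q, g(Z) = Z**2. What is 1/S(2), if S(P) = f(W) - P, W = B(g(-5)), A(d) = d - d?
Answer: -1/2 ≈ -0.50000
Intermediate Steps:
A(d) = 0
W = -50 (W = -2*(-5)**2 = -2*25 = -50)
f(Q) = 0 (f(Q) = 0/Q = 0)
S(P) = -P (S(P) = 0 - P = -P)
1/S(2) = 1/(-1*2) = 1/(-2) = -1/2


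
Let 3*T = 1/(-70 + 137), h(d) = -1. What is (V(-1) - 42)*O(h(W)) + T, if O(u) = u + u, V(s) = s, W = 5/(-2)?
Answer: 17287/201 ≈ 86.005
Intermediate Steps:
W = -5/2 (W = 5*(-½) = -5/2 ≈ -2.5000)
O(u) = 2*u
T = 1/201 (T = 1/(3*(-70 + 137)) = (⅓)/67 = (⅓)*(1/67) = 1/201 ≈ 0.0049751)
(V(-1) - 42)*O(h(W)) + T = (-1 - 42)*(2*(-1)) + 1/201 = -43*(-2) + 1/201 = 86 + 1/201 = 17287/201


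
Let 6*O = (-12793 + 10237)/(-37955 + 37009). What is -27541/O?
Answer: -13026893/213 ≈ -61159.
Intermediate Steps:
O = 213/473 (O = ((-12793 + 10237)/(-37955 + 37009))/6 = (-2556/(-946))/6 = (-2556*(-1/946))/6 = (1/6)*(1278/473) = 213/473 ≈ 0.45032)
-27541/O = -27541/213/473 = -27541*473/213 = -13026893/213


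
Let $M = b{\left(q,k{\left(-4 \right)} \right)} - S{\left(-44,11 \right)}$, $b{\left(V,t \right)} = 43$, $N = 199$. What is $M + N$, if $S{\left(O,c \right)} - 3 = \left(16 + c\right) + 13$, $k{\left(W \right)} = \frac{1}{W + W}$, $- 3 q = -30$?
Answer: $199$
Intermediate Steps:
$q = 10$ ($q = \left(- \frac{1}{3}\right) \left(-30\right) = 10$)
$k{\left(W \right)} = \frac{1}{2 W}$
$S{\left(O,c \right)} = 32 + c$ ($S{\left(O,c \right)} = 3 + \left(\left(16 + c\right) + 13\right) = 3 + \left(29 + c\right) = 32 + c$)
$M = 0$ ($M = 43 - \left(32 + 11\right) = 43 - 43 = 0$)
$M + N = 0 + 199 = 199$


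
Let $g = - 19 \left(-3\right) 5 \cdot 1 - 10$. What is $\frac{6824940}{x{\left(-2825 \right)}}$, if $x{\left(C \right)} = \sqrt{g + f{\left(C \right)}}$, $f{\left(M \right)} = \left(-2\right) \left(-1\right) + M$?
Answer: $- \frac{3412470 i \sqrt{13}}{91} \approx - 1.3521 \cdot 10^{5} i$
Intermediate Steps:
$f{\left(M \right)} = 2 + M$
$g = 275$ ($g = - 19 \left(\left(-15\right) 1\right) - 10 = \left(-19\right) \left(-15\right) - 10 = 285 - 10 = 275$)
$x{\left(C \right)} = \sqrt{277 + C}$ ($x{\left(C \right)} = \sqrt{275 + \left(2 + C\right)} = \sqrt{277 + C}$)
$\frac{6824940}{x{\left(-2825 \right)}} = \frac{6824940}{\sqrt{277 - 2825}} = \frac{6824940}{\sqrt{-2548}} = \frac{6824940}{14 i \sqrt{13}} = 6824940 \left(- \frac{i \sqrt{13}}{182}\right) = - \frac{3412470 i \sqrt{13}}{91}$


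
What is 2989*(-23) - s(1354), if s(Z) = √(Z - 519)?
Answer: -68747 - √835 ≈ -68776.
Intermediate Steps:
s(Z) = √(-519 + Z)
2989*(-23) - s(1354) = 2989*(-23) - √(-519 + 1354) = -68747 - √835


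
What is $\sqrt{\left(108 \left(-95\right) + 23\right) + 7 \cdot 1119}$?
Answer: $2 i \sqrt{601} \approx 49.031 i$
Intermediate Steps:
$\sqrt{\left(108 \left(-95\right) + 23\right) + 7 \cdot 1119} = \sqrt{\left(-10260 + 23\right) + 7833} = \sqrt{-10237 + 7833} = \sqrt{-2404} = 2 i \sqrt{601}$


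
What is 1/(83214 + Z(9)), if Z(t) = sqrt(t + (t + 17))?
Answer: 83214/6924569761 - sqrt(35)/6924569761 ≈ 1.2016e-5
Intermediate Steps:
Z(t) = sqrt(17 + 2*t) (Z(t) = sqrt(t + (17 + t)) = sqrt(17 + 2*t))
1/(83214 + Z(9)) = 1/(83214 + sqrt(17 + 2*9)) = 1/(83214 + sqrt(17 + 18)) = 1/(83214 + sqrt(35))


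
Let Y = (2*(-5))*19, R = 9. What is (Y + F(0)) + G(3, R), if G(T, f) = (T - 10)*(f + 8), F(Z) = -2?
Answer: -311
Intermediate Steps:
Y = -190 (Y = -10*19 = -190)
G(T, f) = (-10 + T)*(8 + f)
(Y + F(0)) + G(3, R) = (-190 - 2) + (-80 - 10*9 + 8*3 + 3*9) = -192 + (-80 - 90 + 24 + 27) = -192 - 119 = -311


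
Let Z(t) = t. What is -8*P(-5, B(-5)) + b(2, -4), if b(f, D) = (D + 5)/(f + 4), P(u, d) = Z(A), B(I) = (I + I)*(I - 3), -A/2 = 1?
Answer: 97/6 ≈ 16.167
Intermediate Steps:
A = -2 (A = -2*1 = -2)
B(I) = 2*I*(-3 + I) (B(I) = (2*I)*(-3 + I) = 2*I*(-3 + I))
P(u, d) = -2
b(f, D) = (5 + D)/(4 + f)
-8*P(-5, B(-5)) + b(2, -4) = -8*(-2) + (5 - 4)/(4 + 2) = 16 + 1/6 = 16 + (⅙)*1 = 16 + ⅙ = 97/6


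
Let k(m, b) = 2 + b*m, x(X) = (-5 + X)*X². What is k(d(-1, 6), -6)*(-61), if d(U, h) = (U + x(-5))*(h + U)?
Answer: -459452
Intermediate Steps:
x(X) = X²*(-5 + X)
d(U, h) = (-250 + U)*(U + h) (d(U, h) = (U + (-5)²*(-5 - 5))*(h + U) = (U + 25*(-10))*(U + h) = (U - 250)*(U + h) = (-250 + U)*(U + h))
k(d(-1, 6), -6)*(-61) = (2 - 6*((-1)² - 250*(-1) - 250*6 - 1*6))*(-61) = (2 - 6*(1 + 250 - 1500 - 6))*(-61) = (2 - 6*(-1255))*(-61) = (2 + 7530)*(-61) = 7532*(-61) = -459452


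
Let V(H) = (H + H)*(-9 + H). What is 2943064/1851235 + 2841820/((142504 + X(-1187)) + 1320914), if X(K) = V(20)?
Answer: 4784552214306/1354972582315 ≈ 3.5311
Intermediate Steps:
V(H) = 2*H*(-9 + H) (V(H) = (2*H)*(-9 + H) = 2*H*(-9 + H))
X(K) = 440 (X(K) = 2*20*(-9 + 20) = 2*20*11 = 440)
2943064/1851235 + 2841820/((142504 + X(-1187)) + 1320914) = 2943064/1851235 + 2841820/((142504 + 440) + 1320914) = 2943064*(1/1851235) + 2841820/(142944 + 1320914) = 2943064/1851235 + 2841820/1463858 = 2943064/1851235 + 2841820*(1/1463858) = 2943064/1851235 + 1420910/731929 = 4784552214306/1354972582315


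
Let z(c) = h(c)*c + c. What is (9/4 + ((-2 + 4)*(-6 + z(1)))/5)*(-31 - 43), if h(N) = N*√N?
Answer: -481/10 ≈ -48.100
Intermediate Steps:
h(N) = N^(3/2)
z(c) = c + c^(5/2) (z(c) = c^(3/2)*c + c = c^(5/2) + c = c + c^(5/2))
(9/4 + ((-2 + 4)*(-6 + z(1)))/5)*(-31 - 43) = (9/4 + ((-2 + 4)*(-6 + (1 + 1^(5/2))))/5)*(-31 - 43) = (9*(¼) + (2*(-6 + (1 + 1)))*(⅕))*(-74) = (9/4 + (2*(-6 + 2))*(⅕))*(-74) = (9/4 + (2*(-4))*(⅕))*(-74) = (9/4 - 8*⅕)*(-74) = (9/4 - 8/5)*(-74) = (13/20)*(-74) = -481/10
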